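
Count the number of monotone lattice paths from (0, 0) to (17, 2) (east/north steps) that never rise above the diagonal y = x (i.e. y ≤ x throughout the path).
Number of paths = 152

By the reflection principle (André's argument), the number of monotone paths to (17, 2) with n ≤ m that never go above y = x is C(19, 17) − C(19, 18) = 171 − 19 = 152.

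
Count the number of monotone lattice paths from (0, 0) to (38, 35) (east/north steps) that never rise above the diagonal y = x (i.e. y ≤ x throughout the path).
Number of paths = 84832254137763216672

By the reflection principle (André's argument), the number of monotone paths to (38, 35) with n ≤ m that never go above y = x is C(73, 38) − C(73, 39) = 827114477843191362552 − 742282223705428145880 = 84832254137763216672.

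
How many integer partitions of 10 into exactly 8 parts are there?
p(10, 8 parts) = 2

Partitions of n into exactly k parts ↔ partitions of n − k into at most k parts (subtract 1 from each part). For n = 10, k = 8, the partitions are: 3+1+1+1+1+1+1+1, 2+2+1+1+1+1+1+1. Count = 2.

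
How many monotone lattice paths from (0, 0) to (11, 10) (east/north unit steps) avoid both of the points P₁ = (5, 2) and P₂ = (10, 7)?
Number of paths = 233029

Inclusion–exclusion. Total paths: C(21, 11) = 352716. Through P₁: C(7, 5)·C(14, 6) = 63063. Through P₂: C(17, 10)·C(4, 1) = 77792. Since P₁ is strictly southwest of P₂, a monotone path through both must visit P₁ then P₂; paths through both = C(7, 5)·C(10, 5)·C(4, 1) = 21168. Avoid both = 352716 − 63063 − 77792 + 21168 = 233029.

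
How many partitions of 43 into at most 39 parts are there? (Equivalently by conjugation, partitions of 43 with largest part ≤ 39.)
p(43, parts ≤ 39) = 63254

Use the recurrence p(n, m) = p(n, m−1) + p(n−m, m): either the largest part is < m (count p(n, m−1)) or the largest part is exactly m (remove one copy of m, count p(n−m, m)). With p(0, ·) = 1 this gives p(43, parts ≤ 39) = 63254. (By conjugating Young diagrams, this also counts partitions of 43 into at most 39 parts.)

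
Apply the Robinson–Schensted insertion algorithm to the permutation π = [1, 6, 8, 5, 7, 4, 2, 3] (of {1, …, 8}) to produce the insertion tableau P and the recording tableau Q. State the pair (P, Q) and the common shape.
P = [1, 2, 3] / [4, 7] / [5, 8] / [6];  Q = [1, 2, 3] / [4, 5] / [6, 8] / [7];  common shape = (3, 2, 2, 1)

Row-insert the values π_1, π_2, … into P one at a time, bumping the leftmost entry strictly greater than the inserted value down to the next row. The recording tableau Q records, in position (i, j), the step at which that cell was added to P.
  Insert 1 (step 1): P = [1];  Q = [1]
  Insert 6 (step 2): P = [1, 6];  Q = [1, 2]
  Insert 8 (step 3): P = [1, 6, 8];  Q = [1, 2, 3]
  Insert 5 (step 4): P = [1, 5, 8] / [6];  Q = [1, 2, 3] / [4]
  Insert 7 (step 5): P = [1, 5, 7] / [6, 8];  Q = [1, 2, 3] / [4, 5]
  Insert 4 (step 6): P = [1, 4, 7] / [5, 8] / [6];  Q = [1, 2, 3] / [4, 5] / [6]
  Insert 2 (step 7): P = [1, 2, 7] / [4, 8] / [5] / [6];  Q = [1, 2, 3] / [4, 5] / [6] / [7]
  Insert 3 (step 8): P = [1, 2, 3] / [4, 7] / [5, 8] / [6];  Q = [1, 2, 3] / [4, 5] / [6, 8] / [7]
Final shape: (3, 2, 2, 1).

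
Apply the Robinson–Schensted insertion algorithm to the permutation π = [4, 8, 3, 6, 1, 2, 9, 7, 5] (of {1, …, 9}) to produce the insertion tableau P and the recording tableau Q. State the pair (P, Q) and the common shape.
P = [1, 2, 5] / [3, 6, 7] / [4, 8, 9];  Q = [1, 2, 7] / [3, 4, 8] / [5, 6, 9];  common shape = (3, 3, 3)

Row-insert the values π_1, π_2, … into P one at a time, bumping the leftmost entry strictly greater than the inserted value down to the next row. The recording tableau Q records, in position (i, j), the step at which that cell was added to P.
  Insert 4 (step 1): P = [4];  Q = [1]
  Insert 8 (step 2): P = [4, 8];  Q = [1, 2]
  Insert 3 (step 3): P = [3, 8] / [4];  Q = [1, 2] / [3]
  Insert 6 (step 4): P = [3, 6] / [4, 8];  Q = [1, 2] / [3, 4]
  Insert 1 (step 5): P = [1, 6] / [3, 8] / [4];  Q = [1, 2] / [3, 4] / [5]
  Insert 2 (step 6): P = [1, 2] / [3, 6] / [4, 8];  Q = [1, 2] / [3, 4] / [5, 6]
  Insert 9 (step 7): P = [1, 2, 9] / [3, 6] / [4, 8];  Q = [1, 2, 7] / [3, 4] / [5, 6]
  Insert 7 (step 8): P = [1, 2, 7] / [3, 6, 9] / [4, 8];  Q = [1, 2, 7] / [3, 4, 8] / [5, 6]
  Insert 5 (step 9): P = [1, 2, 5] / [3, 6, 7] / [4, 8, 9];  Q = [1, 2, 7] / [3, 4, 8] / [5, 6, 9]
Final shape: (3, 3, 3).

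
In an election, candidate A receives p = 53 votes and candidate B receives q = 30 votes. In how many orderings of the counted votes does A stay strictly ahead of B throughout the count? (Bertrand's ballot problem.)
Strict-lead orderings = 9642065847757738650288

Total orderings of the 83 votes with 53 for A: C(83, 53) = 34795281102777926433648. By the Bertrand ballot formula (Cycle Lemma / reflection principle), the number of orderings in which A is strictly ahead of B throughout is (p − q)/(p + q) · C(p + q, p) = (53 − 30)/(53 + 30) · 34795281102777926433648 = 9642065847757738650288.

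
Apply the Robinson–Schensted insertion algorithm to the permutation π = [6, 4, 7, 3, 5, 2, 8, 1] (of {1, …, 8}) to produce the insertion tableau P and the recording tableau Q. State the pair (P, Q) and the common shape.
P = [1, 5, 8] / [2, 7] / [3] / [4] / [6];  Q = [1, 3, 7] / [2, 5] / [4] / [6] / [8];  common shape = (3, 2, 1, 1, 1)

Row-insert the values π_1, π_2, … into P one at a time, bumping the leftmost entry strictly greater than the inserted value down to the next row. The recording tableau Q records, in position (i, j), the step at which that cell was added to P.
  Insert 6 (step 1): P = [6];  Q = [1]
  Insert 4 (step 2): P = [4] / [6];  Q = [1] / [2]
  Insert 7 (step 3): P = [4, 7] / [6];  Q = [1, 3] / [2]
  Insert 3 (step 4): P = [3, 7] / [4] / [6];  Q = [1, 3] / [2] / [4]
  Insert 5 (step 5): P = [3, 5] / [4, 7] / [6];  Q = [1, 3] / [2, 5] / [4]
  Insert 2 (step 6): P = [2, 5] / [3, 7] / [4] / [6];  Q = [1, 3] / [2, 5] / [4] / [6]
  Insert 8 (step 7): P = [2, 5, 8] / [3, 7] / [4] / [6];  Q = [1, 3, 7] / [2, 5] / [4] / [6]
  Insert 1 (step 8): P = [1, 5, 8] / [2, 7] / [3] / [4] / [6];  Q = [1, 3, 7] / [2, 5] / [4] / [6] / [8]
Final shape: (3, 2, 1, 1, 1).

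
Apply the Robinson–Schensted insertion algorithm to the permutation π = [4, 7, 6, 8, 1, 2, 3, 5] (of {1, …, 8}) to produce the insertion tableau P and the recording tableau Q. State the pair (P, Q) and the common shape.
P = [1, 2, 3, 5] / [4, 6, 8] / [7];  Q = [1, 2, 4, 8] / [3, 6, 7] / [5];  common shape = (4, 3, 1)

Row-insert the values π_1, π_2, … into P one at a time, bumping the leftmost entry strictly greater than the inserted value down to the next row. The recording tableau Q records, in position (i, j), the step at which that cell was added to P.
  Insert 4 (step 1): P = [4];  Q = [1]
  Insert 7 (step 2): P = [4, 7];  Q = [1, 2]
  Insert 6 (step 3): P = [4, 6] / [7];  Q = [1, 2] / [3]
  Insert 8 (step 4): P = [4, 6, 8] / [7];  Q = [1, 2, 4] / [3]
  Insert 1 (step 5): P = [1, 6, 8] / [4] / [7];  Q = [1, 2, 4] / [3] / [5]
  Insert 2 (step 6): P = [1, 2, 8] / [4, 6] / [7];  Q = [1, 2, 4] / [3, 6] / [5]
  Insert 3 (step 7): P = [1, 2, 3] / [4, 6, 8] / [7];  Q = [1, 2, 4] / [3, 6, 7] / [5]
  Insert 5 (step 8): P = [1, 2, 3, 5] / [4, 6, 8] / [7];  Q = [1, 2, 4, 8] / [3, 6, 7] / [5]
Final shape: (4, 3, 1).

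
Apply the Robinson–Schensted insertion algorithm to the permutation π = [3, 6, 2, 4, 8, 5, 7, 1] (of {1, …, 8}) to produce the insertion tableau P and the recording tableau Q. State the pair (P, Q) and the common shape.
P = [1, 4, 5, 7] / [2, 6, 8] / [3];  Q = [1, 2, 5, 7] / [3, 4, 6] / [8];  common shape = (4, 3, 1)

Row-insert the values π_1, π_2, … into P one at a time, bumping the leftmost entry strictly greater than the inserted value down to the next row. The recording tableau Q records, in position (i, j), the step at which that cell was added to P.
  Insert 3 (step 1): P = [3];  Q = [1]
  Insert 6 (step 2): P = [3, 6];  Q = [1, 2]
  Insert 2 (step 3): P = [2, 6] / [3];  Q = [1, 2] / [3]
  Insert 4 (step 4): P = [2, 4] / [3, 6];  Q = [1, 2] / [3, 4]
  Insert 8 (step 5): P = [2, 4, 8] / [3, 6];  Q = [1, 2, 5] / [3, 4]
  Insert 5 (step 6): P = [2, 4, 5] / [3, 6, 8];  Q = [1, 2, 5] / [3, 4, 6]
  Insert 7 (step 7): P = [2, 4, 5, 7] / [3, 6, 8];  Q = [1, 2, 5, 7] / [3, 4, 6]
  Insert 1 (step 8): P = [1, 4, 5, 7] / [2, 6, 8] / [3];  Q = [1, 2, 5, 7] / [3, 4, 6] / [8]
Final shape: (4, 3, 1).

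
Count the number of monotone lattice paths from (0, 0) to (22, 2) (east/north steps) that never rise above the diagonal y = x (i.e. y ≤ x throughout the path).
Number of paths = 252

By the reflection principle (André's argument), the number of monotone paths to (22, 2) with n ≤ m that never go above y = x is C(24, 22) − C(24, 23) = 276 − 24 = 252.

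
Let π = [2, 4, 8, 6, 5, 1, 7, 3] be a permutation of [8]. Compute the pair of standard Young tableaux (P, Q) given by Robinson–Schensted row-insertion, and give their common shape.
P = [1, 3, 5, 7] / [2, 4] / [6] / [8];  Q = [1, 2, 3, 7] / [4, 8] / [5] / [6];  common shape = (4, 2, 1, 1)

Row-insert the values π_1, π_2, … into P one at a time, bumping the leftmost entry strictly greater than the inserted value down to the next row. The recording tableau Q records, in position (i, j), the step at which that cell was added to P.
  Insert 2 (step 1): P = [2];  Q = [1]
  Insert 4 (step 2): P = [2, 4];  Q = [1, 2]
  Insert 8 (step 3): P = [2, 4, 8];  Q = [1, 2, 3]
  Insert 6 (step 4): P = [2, 4, 6] / [8];  Q = [1, 2, 3] / [4]
  Insert 5 (step 5): P = [2, 4, 5] / [6] / [8];  Q = [1, 2, 3] / [4] / [5]
  Insert 1 (step 6): P = [1, 4, 5] / [2] / [6] / [8];  Q = [1, 2, 3] / [4] / [5] / [6]
  Insert 7 (step 7): P = [1, 4, 5, 7] / [2] / [6] / [8];  Q = [1, 2, 3, 7] / [4] / [5] / [6]
  Insert 3 (step 8): P = [1, 3, 5, 7] / [2, 4] / [6] / [8];  Q = [1, 2, 3, 7] / [4, 8] / [5] / [6]
Final shape: (4, 2, 1, 1).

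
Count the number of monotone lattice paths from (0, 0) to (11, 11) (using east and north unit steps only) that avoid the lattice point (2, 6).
Number of paths = 649376

Total paths from (0, 0) to (11, 11): C(22, 11) = 705432. Paths through (2, 6): (paths (0, 0) → (2, 6)) × (paths (2, 6) → (11, 11)) = C(8, 2) · C(14, 9) = 28 · 2002 = 56056. Avoidance count = 705432 − 56056 = 649376.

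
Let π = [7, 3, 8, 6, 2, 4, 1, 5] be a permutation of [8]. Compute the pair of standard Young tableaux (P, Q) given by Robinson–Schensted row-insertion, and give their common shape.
P = [1, 4, 5] / [2, 6] / [3, 8] / [7];  Q = [1, 3, 8] / [2, 4] / [5, 6] / [7];  common shape = (3, 2, 2, 1)

Row-insert the values π_1, π_2, … into P one at a time, bumping the leftmost entry strictly greater than the inserted value down to the next row. The recording tableau Q records, in position (i, j), the step at which that cell was added to P.
  Insert 7 (step 1): P = [7];  Q = [1]
  Insert 3 (step 2): P = [3] / [7];  Q = [1] / [2]
  Insert 8 (step 3): P = [3, 8] / [7];  Q = [1, 3] / [2]
  Insert 6 (step 4): P = [3, 6] / [7, 8];  Q = [1, 3] / [2, 4]
  Insert 2 (step 5): P = [2, 6] / [3, 8] / [7];  Q = [1, 3] / [2, 4] / [5]
  Insert 4 (step 6): P = [2, 4] / [3, 6] / [7, 8];  Q = [1, 3] / [2, 4] / [5, 6]
  Insert 1 (step 7): P = [1, 4] / [2, 6] / [3, 8] / [7];  Q = [1, 3] / [2, 4] / [5, 6] / [7]
  Insert 5 (step 8): P = [1, 4, 5] / [2, 6] / [3, 8] / [7];  Q = [1, 3, 8] / [2, 4] / [5, 6] / [7]
Final shape: (3, 2, 2, 1).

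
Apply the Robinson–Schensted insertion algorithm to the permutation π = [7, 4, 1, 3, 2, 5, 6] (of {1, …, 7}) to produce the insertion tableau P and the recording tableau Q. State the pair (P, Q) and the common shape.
P = [1, 2, 5, 6] / [3] / [4] / [7];  Q = [1, 4, 6, 7] / [2] / [3] / [5];  common shape = (4, 1, 1, 1)

Row-insert the values π_1, π_2, … into P one at a time, bumping the leftmost entry strictly greater than the inserted value down to the next row. The recording tableau Q records, in position (i, j), the step at which that cell was added to P.
  Insert 7 (step 1): P = [7];  Q = [1]
  Insert 4 (step 2): P = [4] / [7];  Q = [1] / [2]
  Insert 1 (step 3): P = [1] / [4] / [7];  Q = [1] / [2] / [3]
  Insert 3 (step 4): P = [1, 3] / [4] / [7];  Q = [1, 4] / [2] / [3]
  Insert 2 (step 5): P = [1, 2] / [3] / [4] / [7];  Q = [1, 4] / [2] / [3] / [5]
  Insert 5 (step 6): P = [1, 2, 5] / [3] / [4] / [7];  Q = [1, 4, 6] / [2] / [3] / [5]
  Insert 6 (step 7): P = [1, 2, 5, 6] / [3] / [4] / [7];  Q = [1, 4, 6, 7] / [2] / [3] / [5]
Final shape: (4, 1, 1, 1).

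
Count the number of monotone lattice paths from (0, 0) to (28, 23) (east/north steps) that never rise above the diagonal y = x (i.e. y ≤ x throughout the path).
Number of paths = 40715807302800

By the reflection principle (André's argument), the number of monotone paths to (28, 23) with n ≤ m that never go above y = x is C(51, 28) − C(51, 29) = 196793068630200 − 156077261327400 = 40715807302800.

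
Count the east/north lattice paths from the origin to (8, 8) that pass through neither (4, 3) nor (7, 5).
Number of paths = 6692

Inclusion–exclusion. Total paths: C(16, 8) = 12870. Through P₁: C(7, 4)·C(9, 4) = 4410. Through P₂: C(12, 7)·C(4, 1) = 3168. Since P₁ is strictly southwest of P₂, a monotone path through both must visit P₁ then P₂; paths through both = C(7, 4)·C(5, 3)·C(4, 1) = 1400. Avoid both = 12870 − 4410 − 3168 + 1400 = 6692.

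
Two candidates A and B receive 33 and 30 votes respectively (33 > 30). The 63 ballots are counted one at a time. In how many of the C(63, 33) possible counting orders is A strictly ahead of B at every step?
Strict-lead orderings = 40989428837821289

Total orderings of the 63 votes with 33 for A: C(63, 33) = 860778005594247069. By the Bertrand ballot formula (Cycle Lemma / reflection principle), the number of orderings in which A is strictly ahead of B throughout is (p − q)/(p + q) · C(p + q, p) = (33 − 30)/(33 + 30) · 860778005594247069 = 40989428837821289.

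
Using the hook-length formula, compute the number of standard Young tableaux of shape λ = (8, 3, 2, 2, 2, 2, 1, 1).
# SYT of shape (8, 3, 2, 2, 2, 2, 1, 1) = 155195040

Hook-length formula: f^λ = n! / Π hook(c), product over all cells c of the Young diagram. For λ = (8, 3, 2, 2, 2, 2, 1, 1), n = 21 boxes. Hook lengths by row (left-to-right, top-to-bottom): [15, 12, 7, 5, 4, 3, 2, 1]; [9, 6, 1]; [7, 4]; [6, 3]; [5, 2]; [4, 1]; [2]; [1]. Product of hooks = 329204736000. So f^λ = 21! / 329204736000 = 51090942171709440000 / 329204736000 = 155195040.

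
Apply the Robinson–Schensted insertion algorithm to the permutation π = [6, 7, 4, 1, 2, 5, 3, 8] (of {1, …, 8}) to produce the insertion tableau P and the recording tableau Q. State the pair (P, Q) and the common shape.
P = [1, 2, 3, 8] / [4, 5] / [6, 7];  Q = [1, 2, 6, 8] / [3, 5] / [4, 7];  common shape = (4, 2, 2)

Row-insert the values π_1, π_2, … into P one at a time, bumping the leftmost entry strictly greater than the inserted value down to the next row. The recording tableau Q records, in position (i, j), the step at which that cell was added to P.
  Insert 6 (step 1): P = [6];  Q = [1]
  Insert 7 (step 2): P = [6, 7];  Q = [1, 2]
  Insert 4 (step 3): P = [4, 7] / [6];  Q = [1, 2] / [3]
  Insert 1 (step 4): P = [1, 7] / [4] / [6];  Q = [1, 2] / [3] / [4]
  Insert 2 (step 5): P = [1, 2] / [4, 7] / [6];  Q = [1, 2] / [3, 5] / [4]
  Insert 5 (step 6): P = [1, 2, 5] / [4, 7] / [6];  Q = [1, 2, 6] / [3, 5] / [4]
  Insert 3 (step 7): P = [1, 2, 3] / [4, 5] / [6, 7];  Q = [1, 2, 6] / [3, 5] / [4, 7]
  Insert 8 (step 8): P = [1, 2, 3, 8] / [4, 5] / [6, 7];  Q = [1, 2, 6, 8] / [3, 5] / [4, 7]
Final shape: (4, 2, 2).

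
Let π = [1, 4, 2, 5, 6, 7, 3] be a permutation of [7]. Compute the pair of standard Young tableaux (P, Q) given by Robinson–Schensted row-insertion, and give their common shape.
P = [1, 2, 3, 6, 7] / [4, 5];  Q = [1, 2, 4, 5, 6] / [3, 7];  common shape = (5, 2)

Row-insert the values π_1, π_2, … into P one at a time, bumping the leftmost entry strictly greater than the inserted value down to the next row. The recording tableau Q records, in position (i, j), the step at which that cell was added to P.
  Insert 1 (step 1): P = [1];  Q = [1]
  Insert 4 (step 2): P = [1, 4];  Q = [1, 2]
  Insert 2 (step 3): P = [1, 2] / [4];  Q = [1, 2] / [3]
  Insert 5 (step 4): P = [1, 2, 5] / [4];  Q = [1, 2, 4] / [3]
  Insert 6 (step 5): P = [1, 2, 5, 6] / [4];  Q = [1, 2, 4, 5] / [3]
  Insert 7 (step 6): P = [1, 2, 5, 6, 7] / [4];  Q = [1, 2, 4, 5, 6] / [3]
  Insert 3 (step 7): P = [1, 2, 3, 6, 7] / [4, 5];  Q = [1, 2, 4, 5, 6] / [3, 7]
Final shape: (5, 2).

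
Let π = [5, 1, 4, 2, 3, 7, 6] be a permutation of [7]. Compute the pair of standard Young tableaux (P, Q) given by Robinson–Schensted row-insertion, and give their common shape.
P = [1, 2, 3, 6] / [4, 7] / [5];  Q = [1, 3, 5, 6] / [2, 7] / [4];  common shape = (4, 2, 1)

Row-insert the values π_1, π_2, … into P one at a time, bumping the leftmost entry strictly greater than the inserted value down to the next row. The recording tableau Q records, in position (i, j), the step at which that cell was added to P.
  Insert 5 (step 1): P = [5];  Q = [1]
  Insert 1 (step 2): P = [1] / [5];  Q = [1] / [2]
  Insert 4 (step 3): P = [1, 4] / [5];  Q = [1, 3] / [2]
  Insert 2 (step 4): P = [1, 2] / [4] / [5];  Q = [1, 3] / [2] / [4]
  Insert 3 (step 5): P = [1, 2, 3] / [4] / [5];  Q = [1, 3, 5] / [2] / [4]
  Insert 7 (step 6): P = [1, 2, 3, 7] / [4] / [5];  Q = [1, 3, 5, 6] / [2] / [4]
  Insert 6 (step 7): P = [1, 2, 3, 6] / [4, 7] / [5];  Q = [1, 3, 5, 6] / [2, 7] / [4]
Final shape: (4, 2, 1).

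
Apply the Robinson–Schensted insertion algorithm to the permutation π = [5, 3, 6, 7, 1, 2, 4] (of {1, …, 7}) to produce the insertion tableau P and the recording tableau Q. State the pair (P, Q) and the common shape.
P = [1, 2, 4] / [3, 6, 7] / [5];  Q = [1, 3, 4] / [2, 6, 7] / [5];  common shape = (3, 3, 1)

Row-insert the values π_1, π_2, … into P one at a time, bumping the leftmost entry strictly greater than the inserted value down to the next row. The recording tableau Q records, in position (i, j), the step at which that cell was added to P.
  Insert 5 (step 1): P = [5];  Q = [1]
  Insert 3 (step 2): P = [3] / [5];  Q = [1] / [2]
  Insert 6 (step 3): P = [3, 6] / [5];  Q = [1, 3] / [2]
  Insert 7 (step 4): P = [3, 6, 7] / [5];  Q = [1, 3, 4] / [2]
  Insert 1 (step 5): P = [1, 6, 7] / [3] / [5];  Q = [1, 3, 4] / [2] / [5]
  Insert 2 (step 6): P = [1, 2, 7] / [3, 6] / [5];  Q = [1, 3, 4] / [2, 6] / [5]
  Insert 4 (step 7): P = [1, 2, 4] / [3, 6, 7] / [5];  Q = [1, 3, 4] / [2, 6, 7] / [5]
Final shape: (3, 3, 1).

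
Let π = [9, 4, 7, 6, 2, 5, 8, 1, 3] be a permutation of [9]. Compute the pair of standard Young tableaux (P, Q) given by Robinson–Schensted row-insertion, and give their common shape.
P = [1, 3, 8] / [2, 5] / [4, 6] / [7] / [9];  Q = [1, 3, 7] / [2, 6] / [4, 9] / [5] / [8];  common shape = (3, 2, 2, 1, 1)

Row-insert the values π_1, π_2, … into P one at a time, bumping the leftmost entry strictly greater than the inserted value down to the next row. The recording tableau Q records, in position (i, j), the step at which that cell was added to P.
  Insert 9 (step 1): P = [9];  Q = [1]
  Insert 4 (step 2): P = [4] / [9];  Q = [1] / [2]
  Insert 7 (step 3): P = [4, 7] / [9];  Q = [1, 3] / [2]
  Insert 6 (step 4): P = [4, 6] / [7] / [9];  Q = [1, 3] / [2] / [4]
  Insert 2 (step 5): P = [2, 6] / [4] / [7] / [9];  Q = [1, 3] / [2] / [4] / [5]
  Insert 5 (step 6): P = [2, 5] / [4, 6] / [7] / [9];  Q = [1, 3] / [2, 6] / [4] / [5]
  Insert 8 (step 7): P = [2, 5, 8] / [4, 6] / [7] / [9];  Q = [1, 3, 7] / [2, 6] / [4] / [5]
  Insert 1 (step 8): P = [1, 5, 8] / [2, 6] / [4] / [7] / [9];  Q = [1, 3, 7] / [2, 6] / [4] / [5] / [8]
  Insert 3 (step 9): P = [1, 3, 8] / [2, 5] / [4, 6] / [7] / [9];  Q = [1, 3, 7] / [2, 6] / [4, 9] / [5] / [8]
Final shape: (3, 2, 2, 1, 1).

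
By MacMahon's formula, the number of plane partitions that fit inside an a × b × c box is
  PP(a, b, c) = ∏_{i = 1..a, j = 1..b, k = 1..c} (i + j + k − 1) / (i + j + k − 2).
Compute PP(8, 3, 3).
PP(8, 3, 3) = 259545

Evaluate the triple product over i = 1..8, j = 1..3, k = 1..3. The factors are (2/1) · (3/2) · (4/3) · (3/2) · (4/3) · (5/4) · (4/3) · (5/4) · … (72 factors total). The numerators and denominators telescope so the product is an integer; carrying out the multiplication exactly gives PP(8, 3, 3) = 259545.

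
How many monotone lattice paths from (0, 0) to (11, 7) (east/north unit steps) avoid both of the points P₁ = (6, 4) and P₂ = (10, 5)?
Number of paths = 14205

Inclusion–exclusion. Total paths: C(18, 11) = 31824. Through P₁: C(10, 6)·C(8, 5) = 11760. Through P₂: C(15, 10)·C(3, 1) = 9009. Since P₁ is strictly southwest of P₂, a monotone path through both must visit P₁ then P₂; paths through both = C(10, 6)·C(5, 4)·C(3, 1) = 3150. Avoid both = 31824 − 11760 − 9009 + 3150 = 14205.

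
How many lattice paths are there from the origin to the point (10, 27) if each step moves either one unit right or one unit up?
Number of paths = 348330136

A monotone lattice path from (0, 0) to (10, 27) consists of 10 east steps and 27 north steps in some order, so it is determined by which 10 of the 37 steps are east. The count is C(37, 10) = 348330136.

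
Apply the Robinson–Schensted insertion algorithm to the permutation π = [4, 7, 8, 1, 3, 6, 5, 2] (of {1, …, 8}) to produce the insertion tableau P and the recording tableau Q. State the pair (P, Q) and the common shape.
P = [1, 2, 5] / [3, 6, 8] / [4] / [7];  Q = [1, 2, 3] / [4, 5, 6] / [7] / [8];  common shape = (3, 3, 1, 1)

Row-insert the values π_1, π_2, … into P one at a time, bumping the leftmost entry strictly greater than the inserted value down to the next row. The recording tableau Q records, in position (i, j), the step at which that cell was added to P.
  Insert 4 (step 1): P = [4];  Q = [1]
  Insert 7 (step 2): P = [4, 7];  Q = [1, 2]
  Insert 8 (step 3): P = [4, 7, 8];  Q = [1, 2, 3]
  Insert 1 (step 4): P = [1, 7, 8] / [4];  Q = [1, 2, 3] / [4]
  Insert 3 (step 5): P = [1, 3, 8] / [4, 7];  Q = [1, 2, 3] / [4, 5]
  Insert 6 (step 6): P = [1, 3, 6] / [4, 7, 8];  Q = [1, 2, 3] / [4, 5, 6]
  Insert 5 (step 7): P = [1, 3, 5] / [4, 6, 8] / [7];  Q = [1, 2, 3] / [4, 5, 6] / [7]
  Insert 2 (step 8): P = [1, 2, 5] / [3, 6, 8] / [4] / [7];  Q = [1, 2, 3] / [4, 5, 6] / [7] / [8]
Final shape: (3, 3, 1, 1).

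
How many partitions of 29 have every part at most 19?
p(29, parts ≤ 19) = 4468

Use the recurrence p(n, m) = p(n, m−1) + p(n−m, m): either the largest part is < m (count p(n, m−1)) or the largest part is exactly m (remove one copy of m, count p(n−m, m)). With p(0, ·) = 1 this gives p(29, parts ≤ 19) = 4468. (By conjugating Young diagrams, this also counts partitions of 29 into at most 19 parts.)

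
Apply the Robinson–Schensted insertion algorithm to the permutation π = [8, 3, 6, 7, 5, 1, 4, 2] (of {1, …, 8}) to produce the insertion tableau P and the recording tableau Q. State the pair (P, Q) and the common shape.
P = [1, 2, 7] / [3, 4] / [5] / [6] / [8];  Q = [1, 3, 4] / [2, 7] / [5] / [6] / [8];  common shape = (3, 2, 1, 1, 1)

Row-insert the values π_1, π_2, … into P one at a time, bumping the leftmost entry strictly greater than the inserted value down to the next row. The recording tableau Q records, in position (i, j), the step at which that cell was added to P.
  Insert 8 (step 1): P = [8];  Q = [1]
  Insert 3 (step 2): P = [3] / [8];  Q = [1] / [2]
  Insert 6 (step 3): P = [3, 6] / [8];  Q = [1, 3] / [2]
  Insert 7 (step 4): P = [3, 6, 7] / [8];  Q = [1, 3, 4] / [2]
  Insert 5 (step 5): P = [3, 5, 7] / [6] / [8];  Q = [1, 3, 4] / [2] / [5]
  Insert 1 (step 6): P = [1, 5, 7] / [3] / [6] / [8];  Q = [1, 3, 4] / [2] / [5] / [6]
  Insert 4 (step 7): P = [1, 4, 7] / [3, 5] / [6] / [8];  Q = [1, 3, 4] / [2, 7] / [5] / [6]
  Insert 2 (step 8): P = [1, 2, 7] / [3, 4] / [5] / [6] / [8];  Q = [1, 3, 4] / [2, 7] / [5] / [6] / [8]
Final shape: (3, 2, 1, 1, 1).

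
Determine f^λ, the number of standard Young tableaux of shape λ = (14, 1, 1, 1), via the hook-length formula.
# SYT of shape (14, 1, 1, 1) = 560

Hook-length formula: f^λ = n! / Π hook(c), product over all cells c of the Young diagram. For λ = (14, 1, 1, 1), n = 17 boxes. Hook lengths by row (left-to-right, top-to-bottom): [17, 13, 12, 11, 10, 9, 8, 7, 6, 5, 4, 3, 2, 1]; [3]; [2]; [1]. Product of hooks = 635156121600. So f^λ = 17! / 635156121600 = 355687428096000 / 635156121600 = 560.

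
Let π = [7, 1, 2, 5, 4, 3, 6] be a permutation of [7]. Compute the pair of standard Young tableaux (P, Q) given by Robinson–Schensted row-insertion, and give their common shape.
P = [1, 2, 3, 6] / [4] / [5] / [7];  Q = [1, 3, 4, 7] / [2] / [5] / [6];  common shape = (4, 1, 1, 1)

Row-insert the values π_1, π_2, … into P one at a time, bumping the leftmost entry strictly greater than the inserted value down to the next row. The recording tableau Q records, in position (i, j), the step at which that cell was added to P.
  Insert 7 (step 1): P = [7];  Q = [1]
  Insert 1 (step 2): P = [1] / [7];  Q = [1] / [2]
  Insert 2 (step 3): P = [1, 2] / [7];  Q = [1, 3] / [2]
  Insert 5 (step 4): P = [1, 2, 5] / [7];  Q = [1, 3, 4] / [2]
  Insert 4 (step 5): P = [1, 2, 4] / [5] / [7];  Q = [1, 3, 4] / [2] / [5]
  Insert 3 (step 6): P = [1, 2, 3] / [4] / [5] / [7];  Q = [1, 3, 4] / [2] / [5] / [6]
  Insert 6 (step 7): P = [1, 2, 3, 6] / [4] / [5] / [7];  Q = [1, 3, 4, 7] / [2] / [5] / [6]
Final shape: (4, 1, 1, 1).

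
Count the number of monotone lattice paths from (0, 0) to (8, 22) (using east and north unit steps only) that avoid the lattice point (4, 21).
Number of paths = 5789675

Total paths from (0, 0) to (8, 22): C(30, 8) = 5852925. Paths through (4, 21): (paths (0, 0) → (4, 21)) × (paths (4, 21) → (8, 22)) = C(25, 4) · C(5, 4) = 12650 · 5 = 63250. Avoidance count = 5852925 − 63250 = 5789675.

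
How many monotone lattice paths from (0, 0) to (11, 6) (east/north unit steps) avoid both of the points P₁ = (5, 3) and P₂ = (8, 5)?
Number of paths = 4764

Inclusion–exclusion. Total paths: C(17, 11) = 12376. Through P₁: C(8, 5)·C(9, 6) = 4704. Through P₂: C(13, 8)·C(4, 3) = 5148. Since P₁ is strictly southwest of P₂, a monotone path through both must visit P₁ then P₂; paths through both = C(8, 5)·C(5, 3)·C(4, 3) = 2240. Avoid both = 12376 − 4704 − 5148 + 2240 = 4764.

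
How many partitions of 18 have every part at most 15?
p(18, parts ≤ 15) = 381

Use the recurrence p(n, m) = p(n, m−1) + p(n−m, m): either the largest part is < m (count p(n, m−1)) or the largest part is exactly m (remove one copy of m, count p(n−m, m)). With p(0, ·) = 1 this gives p(18, parts ≤ 15) = 381. (By conjugating Young diagrams, this also counts partitions of 18 into at most 15 parts.)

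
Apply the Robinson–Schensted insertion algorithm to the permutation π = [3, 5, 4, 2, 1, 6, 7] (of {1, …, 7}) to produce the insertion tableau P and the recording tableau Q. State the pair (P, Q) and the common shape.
P = [1, 4, 6, 7] / [2] / [3] / [5];  Q = [1, 2, 6, 7] / [3] / [4] / [5];  common shape = (4, 1, 1, 1)

Row-insert the values π_1, π_2, … into P one at a time, bumping the leftmost entry strictly greater than the inserted value down to the next row. The recording tableau Q records, in position (i, j), the step at which that cell was added to P.
  Insert 3 (step 1): P = [3];  Q = [1]
  Insert 5 (step 2): P = [3, 5];  Q = [1, 2]
  Insert 4 (step 3): P = [3, 4] / [5];  Q = [1, 2] / [3]
  Insert 2 (step 4): P = [2, 4] / [3] / [5];  Q = [1, 2] / [3] / [4]
  Insert 1 (step 5): P = [1, 4] / [2] / [3] / [5];  Q = [1, 2] / [3] / [4] / [5]
  Insert 6 (step 6): P = [1, 4, 6] / [2] / [3] / [5];  Q = [1, 2, 6] / [3] / [4] / [5]
  Insert 7 (step 7): P = [1, 4, 6, 7] / [2] / [3] / [5];  Q = [1, 2, 6, 7] / [3] / [4] / [5]
Final shape: (4, 1, 1, 1).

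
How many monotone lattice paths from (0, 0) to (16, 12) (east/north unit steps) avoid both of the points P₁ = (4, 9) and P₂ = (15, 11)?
Number of paths = 14755650

Inclusion–exclusion. Total paths: C(28, 16) = 30421755. Through P₁: C(13, 4)·C(15, 12) = 325325. Through P₂: C(26, 15)·C(2, 1) = 15452320. Since P₁ is strictly southwest of P₂, a monotone path through both must visit P₁ then P₂; paths through both = C(13, 4)·C(13, 11)·C(2, 1) = 111540. Avoid both = 30421755 − 325325 − 15452320 + 111540 = 14755650.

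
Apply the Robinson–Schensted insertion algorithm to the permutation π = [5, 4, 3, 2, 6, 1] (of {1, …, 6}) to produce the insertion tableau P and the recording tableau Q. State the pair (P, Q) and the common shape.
P = [1, 6] / [2] / [3] / [4] / [5];  Q = [1, 5] / [2] / [3] / [4] / [6];  common shape = (2, 1, 1, 1, 1)

Row-insert the values π_1, π_2, … into P one at a time, bumping the leftmost entry strictly greater than the inserted value down to the next row. The recording tableau Q records, in position (i, j), the step at which that cell was added to P.
  Insert 5 (step 1): P = [5];  Q = [1]
  Insert 4 (step 2): P = [4] / [5];  Q = [1] / [2]
  Insert 3 (step 3): P = [3] / [4] / [5];  Q = [1] / [2] / [3]
  Insert 2 (step 4): P = [2] / [3] / [4] / [5];  Q = [1] / [2] / [3] / [4]
  Insert 6 (step 5): P = [2, 6] / [3] / [4] / [5];  Q = [1, 5] / [2] / [3] / [4]
  Insert 1 (step 6): P = [1, 6] / [2] / [3] / [4] / [5];  Q = [1, 5] / [2] / [3] / [4] / [6]
Final shape: (2, 1, 1, 1, 1).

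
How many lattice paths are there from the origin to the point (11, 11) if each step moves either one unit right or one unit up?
Number of paths = 705432

A monotone lattice path from (0, 0) to (11, 11) consists of 11 east steps and 11 north steps in some order, so it is determined by which 11 of the 22 steps are east. The count is C(22, 11) = 705432.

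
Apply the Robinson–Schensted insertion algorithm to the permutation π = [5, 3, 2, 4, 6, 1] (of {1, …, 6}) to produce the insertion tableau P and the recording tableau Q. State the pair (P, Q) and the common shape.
P = [1, 4, 6] / [2] / [3] / [5];  Q = [1, 4, 5] / [2] / [3] / [6];  common shape = (3, 1, 1, 1)

Row-insert the values π_1, π_2, … into P one at a time, bumping the leftmost entry strictly greater than the inserted value down to the next row. The recording tableau Q records, in position (i, j), the step at which that cell was added to P.
  Insert 5 (step 1): P = [5];  Q = [1]
  Insert 3 (step 2): P = [3] / [5];  Q = [1] / [2]
  Insert 2 (step 3): P = [2] / [3] / [5];  Q = [1] / [2] / [3]
  Insert 4 (step 4): P = [2, 4] / [3] / [5];  Q = [1, 4] / [2] / [3]
  Insert 6 (step 5): P = [2, 4, 6] / [3] / [5];  Q = [1, 4, 5] / [2] / [3]
  Insert 1 (step 6): P = [1, 4, 6] / [2] / [3] / [5];  Q = [1, 4, 5] / [2] / [3] / [6]
Final shape: (3, 1, 1, 1).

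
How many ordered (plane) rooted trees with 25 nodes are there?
C_24 = 1289904147324

These ordered rooted trees are counted by the Catalan number C_n = (1/(n + 1)) · C(2n, n). For n = 24: C_24 = (1/25) · C(48, 24) = 32247603683100/25 = 1289904147324.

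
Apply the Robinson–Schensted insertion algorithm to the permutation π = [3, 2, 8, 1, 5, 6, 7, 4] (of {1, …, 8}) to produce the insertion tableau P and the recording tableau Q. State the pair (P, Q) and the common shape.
P = [1, 4, 6, 7] / [2, 5] / [3, 8];  Q = [1, 3, 6, 7] / [2, 5] / [4, 8];  common shape = (4, 2, 2)

Row-insert the values π_1, π_2, … into P one at a time, bumping the leftmost entry strictly greater than the inserted value down to the next row. The recording tableau Q records, in position (i, j), the step at which that cell was added to P.
  Insert 3 (step 1): P = [3];  Q = [1]
  Insert 2 (step 2): P = [2] / [3];  Q = [1] / [2]
  Insert 8 (step 3): P = [2, 8] / [3];  Q = [1, 3] / [2]
  Insert 1 (step 4): P = [1, 8] / [2] / [3];  Q = [1, 3] / [2] / [4]
  Insert 5 (step 5): P = [1, 5] / [2, 8] / [3];  Q = [1, 3] / [2, 5] / [4]
  Insert 6 (step 6): P = [1, 5, 6] / [2, 8] / [3];  Q = [1, 3, 6] / [2, 5] / [4]
  Insert 7 (step 7): P = [1, 5, 6, 7] / [2, 8] / [3];  Q = [1, 3, 6, 7] / [2, 5] / [4]
  Insert 4 (step 8): P = [1, 4, 6, 7] / [2, 5] / [3, 8];  Q = [1, 3, 6, 7] / [2, 5] / [4, 8]
Final shape: (4, 2, 2).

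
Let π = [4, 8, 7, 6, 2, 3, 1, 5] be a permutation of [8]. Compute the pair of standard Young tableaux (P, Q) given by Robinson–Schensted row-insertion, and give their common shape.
P = [1, 3, 5] / [2, 6] / [4] / [7] / [8];  Q = [1, 2, 8] / [3, 6] / [4] / [5] / [7];  common shape = (3, 2, 1, 1, 1)

Row-insert the values π_1, π_2, … into P one at a time, bumping the leftmost entry strictly greater than the inserted value down to the next row. The recording tableau Q records, in position (i, j), the step at which that cell was added to P.
  Insert 4 (step 1): P = [4];  Q = [1]
  Insert 8 (step 2): P = [4, 8];  Q = [1, 2]
  Insert 7 (step 3): P = [4, 7] / [8];  Q = [1, 2] / [3]
  Insert 6 (step 4): P = [4, 6] / [7] / [8];  Q = [1, 2] / [3] / [4]
  Insert 2 (step 5): P = [2, 6] / [4] / [7] / [8];  Q = [1, 2] / [3] / [4] / [5]
  Insert 3 (step 6): P = [2, 3] / [4, 6] / [7] / [8];  Q = [1, 2] / [3, 6] / [4] / [5]
  Insert 1 (step 7): P = [1, 3] / [2, 6] / [4] / [7] / [8];  Q = [1, 2] / [3, 6] / [4] / [5] / [7]
  Insert 5 (step 8): P = [1, 3, 5] / [2, 6] / [4] / [7] / [8];  Q = [1, 2, 8] / [3, 6] / [4] / [5] / [7]
Final shape: (3, 2, 1, 1, 1).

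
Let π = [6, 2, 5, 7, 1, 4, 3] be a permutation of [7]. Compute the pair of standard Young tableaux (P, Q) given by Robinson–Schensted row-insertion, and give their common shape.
P = [1, 3, 7] / [2, 4] / [5] / [6];  Q = [1, 3, 4] / [2, 6] / [5] / [7];  common shape = (3, 2, 1, 1)

Row-insert the values π_1, π_2, … into P one at a time, bumping the leftmost entry strictly greater than the inserted value down to the next row. The recording tableau Q records, in position (i, j), the step at which that cell was added to P.
  Insert 6 (step 1): P = [6];  Q = [1]
  Insert 2 (step 2): P = [2] / [6];  Q = [1] / [2]
  Insert 5 (step 3): P = [2, 5] / [6];  Q = [1, 3] / [2]
  Insert 7 (step 4): P = [2, 5, 7] / [6];  Q = [1, 3, 4] / [2]
  Insert 1 (step 5): P = [1, 5, 7] / [2] / [6];  Q = [1, 3, 4] / [2] / [5]
  Insert 4 (step 6): P = [1, 4, 7] / [2, 5] / [6];  Q = [1, 3, 4] / [2, 6] / [5]
  Insert 3 (step 7): P = [1, 3, 7] / [2, 4] / [5] / [6];  Q = [1, 3, 4] / [2, 6] / [5] / [7]
Final shape: (3, 2, 1, 1).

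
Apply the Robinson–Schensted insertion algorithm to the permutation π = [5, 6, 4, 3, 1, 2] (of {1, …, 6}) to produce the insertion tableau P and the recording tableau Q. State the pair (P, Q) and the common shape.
P = [1, 2] / [3, 6] / [4] / [5];  Q = [1, 2] / [3, 6] / [4] / [5];  common shape = (2, 2, 1, 1)

Row-insert the values π_1, π_2, … into P one at a time, bumping the leftmost entry strictly greater than the inserted value down to the next row. The recording tableau Q records, in position (i, j), the step at which that cell was added to P.
  Insert 5 (step 1): P = [5];  Q = [1]
  Insert 6 (step 2): P = [5, 6];  Q = [1, 2]
  Insert 4 (step 3): P = [4, 6] / [5];  Q = [1, 2] / [3]
  Insert 3 (step 4): P = [3, 6] / [4] / [5];  Q = [1, 2] / [3] / [4]
  Insert 1 (step 5): P = [1, 6] / [3] / [4] / [5];  Q = [1, 2] / [3] / [4] / [5]
  Insert 2 (step 6): P = [1, 2] / [3, 6] / [4] / [5];  Q = [1, 2] / [3, 6] / [4] / [5]
Final shape: (2, 2, 1, 1).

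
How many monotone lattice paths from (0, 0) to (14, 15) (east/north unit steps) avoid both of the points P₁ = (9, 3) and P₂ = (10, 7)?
Number of paths = 67115140

Inclusion–exclusion. Total paths: C(29, 14) = 77558760. Through P₁: C(12, 9)·C(17, 5) = 1361360. Through P₂: C(17, 10)·C(12, 4) = 9626760. Since P₁ is strictly southwest of P₂, a monotone path through both must visit P₁ then P₂; paths through both = C(12, 9)·C(5, 1)·C(12, 4) = 544500. Avoid both = 77558760 − 1361360 − 9626760 + 544500 = 67115140.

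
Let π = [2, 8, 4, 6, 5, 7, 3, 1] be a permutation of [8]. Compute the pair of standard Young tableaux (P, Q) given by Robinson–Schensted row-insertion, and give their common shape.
P = [1, 3, 5, 7] / [2] / [4] / [6] / [8];  Q = [1, 2, 4, 6] / [3] / [5] / [7] / [8];  common shape = (4, 1, 1, 1, 1)

Row-insert the values π_1, π_2, … into P one at a time, bumping the leftmost entry strictly greater than the inserted value down to the next row. The recording tableau Q records, in position (i, j), the step at which that cell was added to P.
  Insert 2 (step 1): P = [2];  Q = [1]
  Insert 8 (step 2): P = [2, 8];  Q = [1, 2]
  Insert 4 (step 3): P = [2, 4] / [8];  Q = [1, 2] / [3]
  Insert 6 (step 4): P = [2, 4, 6] / [8];  Q = [1, 2, 4] / [3]
  Insert 5 (step 5): P = [2, 4, 5] / [6] / [8];  Q = [1, 2, 4] / [3] / [5]
  Insert 7 (step 6): P = [2, 4, 5, 7] / [6] / [8];  Q = [1, 2, 4, 6] / [3] / [5]
  Insert 3 (step 7): P = [2, 3, 5, 7] / [4] / [6] / [8];  Q = [1, 2, 4, 6] / [3] / [5] / [7]
  Insert 1 (step 8): P = [1, 3, 5, 7] / [2] / [4] / [6] / [8];  Q = [1, 2, 4, 6] / [3] / [5] / [7] / [8]
Final shape: (4, 1, 1, 1, 1).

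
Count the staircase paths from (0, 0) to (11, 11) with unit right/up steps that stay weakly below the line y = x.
C_11 = 58786

These NE paths below the diagonal are counted by the Catalan number C_n = (1/(n + 1)) · C(2n, n). For n = 11: C_11 = (1/12) · C(22, 11) = 705432/12 = 58786.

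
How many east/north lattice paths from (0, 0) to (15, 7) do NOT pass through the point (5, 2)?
Number of paths = 107481

Total paths from (0, 0) to (15, 7): C(22, 15) = 170544. Paths through (5, 2): (paths (0, 0) → (5, 2)) × (paths (5, 2) → (15, 7)) = C(7, 5) · C(15, 10) = 21 · 3003 = 63063. Avoidance count = 170544 − 63063 = 107481.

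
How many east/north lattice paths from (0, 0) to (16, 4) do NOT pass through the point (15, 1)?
Number of paths = 4781

Total paths from (0, 0) to (16, 4): C(20, 16) = 4845. Paths through (15, 1): (paths (0, 0) → (15, 1)) × (paths (15, 1) → (16, 4)) = C(16, 15) · C(4, 1) = 16 · 4 = 64. Avoidance count = 4845 − 64 = 4781.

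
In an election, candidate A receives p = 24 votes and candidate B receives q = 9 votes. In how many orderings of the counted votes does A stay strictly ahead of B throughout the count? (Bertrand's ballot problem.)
Strict-lead orderings = 17530500

Total orderings of the 33 votes with 24 for A: C(33, 24) = 38567100. By the Bertrand ballot formula (Cycle Lemma / reflection principle), the number of orderings in which A is strictly ahead of B throughout is (p − q)/(p + q) · C(p + q, p) = (24 − 9)/(24 + 9) · 38567100 = 17530500.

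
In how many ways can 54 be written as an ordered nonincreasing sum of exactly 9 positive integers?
p(54, 9 parts) = 25331

Partitions of n into exactly k parts are in bijection with partitions of n − k into at most k parts (subtract 1 from each part). So p(54, exactly 9) = p(45, parts ≤ 9). Computing via the recurrence p(m, j) = p(m, j−1) + p(m−j, j) gives 25331.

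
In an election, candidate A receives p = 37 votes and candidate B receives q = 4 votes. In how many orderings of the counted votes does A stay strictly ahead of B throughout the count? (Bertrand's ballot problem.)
Strict-lead orderings = 81510

Total orderings of the 41 votes with 37 for A: C(41, 37) = 101270. By the Bertrand ballot formula (Cycle Lemma / reflection principle), the number of orderings in which A is strictly ahead of B throughout is (p − q)/(p + q) · C(p + q, p) = (37 − 4)/(37 + 4) · 101270 = 81510.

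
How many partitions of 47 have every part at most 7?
p(47, parts ≤ 7) = 13534

Use the recurrence p(n, m) = p(n, m−1) + p(n−m, m): either the largest part is < m (count p(n, m−1)) or the largest part is exactly m (remove one copy of m, count p(n−m, m)). With p(0, ·) = 1 this gives p(47, parts ≤ 7) = 13534. (By conjugating Young diagrams, this also counts partitions of 47 into at most 7 parts.)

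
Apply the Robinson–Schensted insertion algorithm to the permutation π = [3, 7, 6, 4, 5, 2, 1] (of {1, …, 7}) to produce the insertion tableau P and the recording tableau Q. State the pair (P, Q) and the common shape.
P = [1, 4, 5] / [2] / [3] / [6] / [7];  Q = [1, 2, 5] / [3] / [4] / [6] / [7];  common shape = (3, 1, 1, 1, 1)

Row-insert the values π_1, π_2, … into P one at a time, bumping the leftmost entry strictly greater than the inserted value down to the next row. The recording tableau Q records, in position (i, j), the step at which that cell was added to P.
  Insert 3 (step 1): P = [3];  Q = [1]
  Insert 7 (step 2): P = [3, 7];  Q = [1, 2]
  Insert 6 (step 3): P = [3, 6] / [7];  Q = [1, 2] / [3]
  Insert 4 (step 4): P = [3, 4] / [6] / [7];  Q = [1, 2] / [3] / [4]
  Insert 5 (step 5): P = [3, 4, 5] / [6] / [7];  Q = [1, 2, 5] / [3] / [4]
  Insert 2 (step 6): P = [2, 4, 5] / [3] / [6] / [7];  Q = [1, 2, 5] / [3] / [4] / [6]
  Insert 1 (step 7): P = [1, 4, 5] / [2] / [3] / [6] / [7];  Q = [1, 2, 5] / [3] / [4] / [6] / [7]
Final shape: (3, 1, 1, 1, 1).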